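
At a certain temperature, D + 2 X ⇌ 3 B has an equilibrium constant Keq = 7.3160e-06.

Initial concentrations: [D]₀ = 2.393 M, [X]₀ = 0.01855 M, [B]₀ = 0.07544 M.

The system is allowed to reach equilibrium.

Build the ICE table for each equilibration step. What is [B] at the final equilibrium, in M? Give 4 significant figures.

[B]_eq = 0.004255 M

Q₀ = 0.5214 vs Keq = 7.3160e-06 ⇒ Q>K, reverse
Step 1:
                  D         X         B
  init        2.393   0.01855   0.07544
  Δ         0.02373   0.04746  -0.07119
  eq          2.417   0.06601  0.004255
  solve Keq expr → x = -0.02373; check Q = 7.3160e-06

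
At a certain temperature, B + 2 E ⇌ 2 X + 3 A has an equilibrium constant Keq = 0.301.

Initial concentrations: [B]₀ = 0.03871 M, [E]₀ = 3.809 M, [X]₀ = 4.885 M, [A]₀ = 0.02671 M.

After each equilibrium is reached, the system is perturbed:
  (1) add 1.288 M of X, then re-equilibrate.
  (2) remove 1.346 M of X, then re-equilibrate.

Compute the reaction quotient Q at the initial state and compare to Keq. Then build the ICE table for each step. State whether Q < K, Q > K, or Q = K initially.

Q₀ = 8.0967e-04; Q < K (proceeds forward)

Q₀ = 8.0967e-04 vs Keq = 0.301 ⇒ Q<K, forward
Step 1:
                   B          E          X          A
  I          0.03871      3.809      4.885    0.02671
  C         -0.02972   -0.05944    0.05944    0.08917
  E         0.008988       3.75      4.944     0.1159
  solve Keq expr → x = 0.02972; check Q = 0.301
Then add 1.288 M of X.
Step 2:
                   B          E          X          A
  I         0.008988       3.75      6.232     0.1159
  C         0.002573   0.005147  -0.005147   -0.00772
  E          0.01156      3.755      6.227     0.1082
  solve Keq expr → x = -0.002573; check Q = 0.301
Then remove 1.346 M of X.
Step 3:
                   B          E          X          A
  I          0.01156      3.755      4.881     0.1082
  C        -0.002697  -0.005393   0.005393    0.00809
  E         0.008865      3.749      4.887     0.1162
  solve Keq expr → x = 0.002697; check Q = 0.301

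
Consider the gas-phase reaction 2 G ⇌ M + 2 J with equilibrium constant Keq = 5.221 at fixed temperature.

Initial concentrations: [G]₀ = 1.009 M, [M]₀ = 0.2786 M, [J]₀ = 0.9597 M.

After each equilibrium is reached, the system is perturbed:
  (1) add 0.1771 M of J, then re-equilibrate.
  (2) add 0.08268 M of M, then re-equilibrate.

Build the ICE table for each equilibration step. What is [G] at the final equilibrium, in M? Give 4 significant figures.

Q₀ = 0.252 vs Keq = 5.221 ⇒ Q<K, forward
Step 1:
                    G           M           J
  I             1.009      0.2786      0.9597
  C           -0.5289      0.2645      0.5289
  E            0.4801      0.5431       1.489
  solve Keq expr → x = 0.2645; check Q = 5.221
Then add 0.1771 M of J.
Step 2:
                    G           M           J
  I            0.4801      0.5431       1.666
  C           0.03646    -0.01823    -0.03646
  E            0.5166      0.5248       1.629
  solve Keq expr → x = -0.01823; check Q = 5.221
Then add 0.08268 M of M.
Step 3:
                    G           M           J
  I            0.5166      0.6075       1.629
  C           0.02501     -0.0125    -0.02501
  E            0.5416       0.595       1.604
  solve Keq expr → x = -0.0125; check Q = 5.221

[G]_eq = 0.5416 M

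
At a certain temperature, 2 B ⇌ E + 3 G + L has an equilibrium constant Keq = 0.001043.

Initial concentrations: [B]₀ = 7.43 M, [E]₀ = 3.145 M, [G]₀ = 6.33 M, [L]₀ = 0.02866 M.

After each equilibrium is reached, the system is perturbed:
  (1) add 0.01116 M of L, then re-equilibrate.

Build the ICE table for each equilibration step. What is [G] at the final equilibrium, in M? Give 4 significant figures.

[G]_eq = 6.211 M

Q₀ = 0.4141 vs Keq = 0.001043 ⇒ Q>K, reverse
Step 1:
                   B          E          G          L
  init          7.43      3.145       6.33    0.02866
  Δ          0.05717   -0.02858   -0.08575   -0.02858
  eq           7.487      3.116      6.244 7.7059e-05
  solve Keq expr → x = -0.02858; check Q = 0.001043
Then add 0.01116 M of L.
Step 2:
                   B          E          G          L
  init         7.487      3.116      6.244    0.01124
  Δ          0.02232   -0.01116   -0.03347   -0.01116
  eq           7.509      3.105      6.211 7.9062e-05
  solve Keq expr → x = -0.01116; check Q = 0.001043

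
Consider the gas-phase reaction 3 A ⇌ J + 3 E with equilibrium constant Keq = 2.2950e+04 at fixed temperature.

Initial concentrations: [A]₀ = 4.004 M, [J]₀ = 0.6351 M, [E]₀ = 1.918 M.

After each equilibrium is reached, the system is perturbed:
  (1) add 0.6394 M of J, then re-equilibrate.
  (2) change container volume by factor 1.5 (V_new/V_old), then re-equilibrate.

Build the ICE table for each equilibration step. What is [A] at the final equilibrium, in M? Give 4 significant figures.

[A]_eq = 0.1587 M

Q₀ = 0.06981 vs Keq = 2.2950e+04 ⇒ Q<K, forward
Step 1:
                    A           J           E
  I             4.004      0.6351       1.918
  C            -3.757       1.252       3.757
  E            0.2468       1.887       5.675
  solve Keq expr → x = 1.252; check Q = 2.2950e+04
Then add 0.6394 M of J.
Step 2:
                    A           J           E
  I            0.2468       2.527       5.675
  C           0.02378   -0.007928    -0.02378
  E            0.2706       2.519       5.651
  solve Keq expr → x = -0.007928; check Q = 2.2950e+04
Then change container volume by factor 1.5 (V_new/V_old).
Step 3:
                    A           J           E
  I            0.1804       1.679       3.768
  C          -0.02167    0.007224     0.02167
  E            0.1587       1.687       3.789
  solve Keq expr → x = 0.007224; check Q = 2.2950e+04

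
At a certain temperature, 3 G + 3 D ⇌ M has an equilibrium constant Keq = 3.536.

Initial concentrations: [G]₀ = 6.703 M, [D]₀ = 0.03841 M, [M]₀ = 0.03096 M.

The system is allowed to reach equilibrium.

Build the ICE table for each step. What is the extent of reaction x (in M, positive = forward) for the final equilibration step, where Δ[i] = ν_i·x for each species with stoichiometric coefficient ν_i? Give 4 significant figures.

Q₀ = 1.814 vs Keq = 3.536 ⇒ Q<K, forward
Step 1:
                    G           D           M
  init          6.703     0.03841     0.03096
  Δ         -0.006887   -0.006887    0.002296
  eq            6.696     0.03152     0.03326
  solve Keq expr → x = 0.002296; check Q = 3.536

x = 0.002296 M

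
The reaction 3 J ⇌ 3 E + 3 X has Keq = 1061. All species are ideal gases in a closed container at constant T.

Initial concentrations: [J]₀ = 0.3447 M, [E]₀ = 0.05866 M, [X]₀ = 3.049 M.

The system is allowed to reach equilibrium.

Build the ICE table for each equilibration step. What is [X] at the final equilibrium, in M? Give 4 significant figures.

Q₀ = 0.1397 vs Keq = 1061 ⇒ Q<K, forward
Step 1:
                  J         E         X
  I          0.3447   0.05866     3.049
  C         -0.2462    0.2462    0.2462
  E          0.0985    0.3049     3.295
  solve Keq expr → x = 0.08207; check Q = 1061

[X]_eq = 3.295 M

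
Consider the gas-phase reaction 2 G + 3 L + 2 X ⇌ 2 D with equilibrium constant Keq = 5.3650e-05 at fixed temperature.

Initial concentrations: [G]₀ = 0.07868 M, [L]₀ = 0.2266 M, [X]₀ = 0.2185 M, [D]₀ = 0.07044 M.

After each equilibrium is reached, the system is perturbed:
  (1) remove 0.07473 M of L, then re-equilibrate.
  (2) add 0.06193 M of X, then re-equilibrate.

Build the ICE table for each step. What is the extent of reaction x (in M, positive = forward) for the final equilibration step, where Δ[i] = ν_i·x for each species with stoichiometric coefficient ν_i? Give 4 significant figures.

Q₀ = 1443 vs Keq = 5.3650e-05 ⇒ Q>K, reverse
Step 1:
                    G           L           X           D
  I           0.07868      0.2266      0.2185     0.07044
  C           0.07038      0.1056     0.07038    -0.07038
  E            0.1491      0.3322      0.2889  6.0381e-05
  solve Keq expr → x = -0.03519; check Q = 5.3650e-05
Then remove 0.07473 M of L.
Step 2:
                    G           L           X           D
  I            0.1491      0.2574      0.2889  6.0381e-05
  C        1.9168e-05  2.8753e-05  1.9168e-05 -1.9168e-05
  E            0.1491      0.2575      0.2889  4.1213e-05
  solve Keq expr → x = -9.5842e-06; check Q = 5.3650e-05
Then add 0.06193 M of X.
Step 3:
                    G           L           X           D
  I            0.1491      0.2575      0.3508  4.1213e-05
  C       -8.8265e-06 -1.3240e-05 -8.8265e-06  8.8265e-06
  E            0.1491      0.2575      0.3508  5.0039e-05
  solve Keq expr → x = 4.4133e-06; check Q = 5.3650e-05

x = 4.4133e-06 M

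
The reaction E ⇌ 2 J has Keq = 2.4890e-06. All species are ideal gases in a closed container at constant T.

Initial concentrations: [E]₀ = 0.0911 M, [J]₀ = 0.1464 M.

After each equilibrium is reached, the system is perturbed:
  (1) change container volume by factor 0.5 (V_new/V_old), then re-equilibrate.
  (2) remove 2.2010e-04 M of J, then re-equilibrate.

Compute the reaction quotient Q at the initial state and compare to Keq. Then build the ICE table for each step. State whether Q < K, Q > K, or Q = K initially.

Q₀ = 0.2353; Q > K (proceeds reverse)

Q₀ = 0.2353 vs Keq = 2.4890e-06 ⇒ Q>K, reverse
Step 1:
                  E         J
  Initial    0.0911    0.1464
  Change    0.07288   -0.1458
  Equil       0.164 6.3886e-04
  solve Keq expr → x = -0.07288; check Q = 2.4890e-06
Then change container volume by factor 0.5 (V_new/V_old).
Step 2:
                  E         J
  Initial     0.328  0.001278
  Change  1.8699e-04 -3.7398e-04
  Equil      0.3281 9.0375e-04
  solve Keq expr → x = -1.8699e-04; check Q = 2.4890e-06
Then remove 2.2010e-04 M of J.
Step 3:
                  E         J
  Initial    0.3281 6.8365e-04
  Change  -1.0997e-04 2.1995e-04
  Equil       0.328 9.0360e-04
  solve Keq expr → x = 1.0997e-04; check Q = 2.4890e-06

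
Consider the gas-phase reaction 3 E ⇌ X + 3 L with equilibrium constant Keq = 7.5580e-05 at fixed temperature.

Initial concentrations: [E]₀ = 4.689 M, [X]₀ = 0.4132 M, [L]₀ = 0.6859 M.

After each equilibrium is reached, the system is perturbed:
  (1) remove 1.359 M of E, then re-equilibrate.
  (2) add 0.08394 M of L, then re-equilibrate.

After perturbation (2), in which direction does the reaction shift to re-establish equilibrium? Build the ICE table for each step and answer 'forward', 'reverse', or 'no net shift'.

Q₀ = 0.001293 vs Keq = 7.5580e-05 ⇒ Q>K, reverse
Step 1:
                  E         X         L
  I           4.689    0.4132    0.6859
  C          0.3639   -0.1213   -0.3639
  E           5.053    0.2919     0.322
  solve Keq expr → x = -0.1213; check Q = 7.5580e-05
Then remove 1.359 M of E.
Step 2:
                  E         X         L
  I           3.694    0.2919     0.322
  C         0.07462  -0.02487  -0.07462
  E           3.768     0.267    0.2474
  solve Keq expr → x = -0.02487; check Q = 7.5580e-05
Then add 0.08394 M of L.
Step 3:
                  E         X         L
  I           3.768     0.267    0.3314
  C          0.0713  -0.02377   -0.0713
  E            3.84    0.2433    0.2601
  solve Keq expr → x = -0.02377; check Q = 7.5580e-05

Direction: reverse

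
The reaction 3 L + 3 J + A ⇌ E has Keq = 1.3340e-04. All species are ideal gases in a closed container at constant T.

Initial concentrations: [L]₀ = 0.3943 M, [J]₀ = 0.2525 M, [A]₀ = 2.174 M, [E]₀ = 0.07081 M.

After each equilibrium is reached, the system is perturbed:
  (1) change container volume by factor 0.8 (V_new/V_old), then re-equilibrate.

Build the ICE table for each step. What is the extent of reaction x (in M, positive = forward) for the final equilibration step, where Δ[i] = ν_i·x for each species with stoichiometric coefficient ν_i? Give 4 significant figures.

Q₀ = 33 vs Keq = 1.3340e-04 ⇒ Q>K, reverse
Step 1:
                  L         J         A         E
  Initial    0.3943    0.2525     2.174   0.07081
  Change     0.2124    0.2124    0.0708   -0.0708
  Equil      0.6067    0.4649     2.245 6.7202e-06
  solve Keq expr → x = -0.0708; check Q = 1.3340e-04
Then change container volume by factor 0.8 (V_new/V_old).
Step 2:
                  L         J         A         E
  Initial    0.7584    0.5811     2.806 8.4003e-06
  Change  -7.0870e-05 -7.0870e-05 -2.3623e-05 2.3623e-05
  Equil      0.7583    0.5811     2.806 3.2024e-05
  solve Keq expr → x = 2.3623e-05; check Q = 1.3340e-04

x = 2.3623e-05 M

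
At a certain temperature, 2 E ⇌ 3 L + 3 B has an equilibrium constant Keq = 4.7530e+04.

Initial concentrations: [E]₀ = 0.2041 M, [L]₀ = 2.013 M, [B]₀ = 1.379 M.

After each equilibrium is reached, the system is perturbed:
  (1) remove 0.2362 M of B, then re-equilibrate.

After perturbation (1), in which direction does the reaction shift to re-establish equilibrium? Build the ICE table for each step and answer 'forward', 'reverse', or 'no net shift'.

Direction: forward

Q₀ = 513.5 vs Keq = 4.7530e+04 ⇒ Q<K, forward
Step 1:
                  E         L         B
  Initial    0.2041     2.013     1.379
  Change    -0.1713    0.2569    0.2569
  Equil     0.03282      2.27     1.636
  solve Keq expr → x = 0.08564; check Q = 4.7530e+04
Then remove 0.2362 M of B.
Step 2:
                  E         L         B
  Initial   0.03282      2.27       1.4
  Change   -0.00641  0.009616  0.009616
  Equil     0.02641      2.28     1.409
  solve Keq expr → x = 0.003205; check Q = 4.7530e+04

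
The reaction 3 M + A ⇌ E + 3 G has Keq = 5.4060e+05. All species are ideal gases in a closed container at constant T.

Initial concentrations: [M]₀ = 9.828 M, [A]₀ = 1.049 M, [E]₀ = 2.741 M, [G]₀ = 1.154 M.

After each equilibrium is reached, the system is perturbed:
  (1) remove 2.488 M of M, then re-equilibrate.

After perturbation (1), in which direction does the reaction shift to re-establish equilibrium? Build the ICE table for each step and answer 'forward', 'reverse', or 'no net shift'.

Q₀ = 0.00423 vs Keq = 5.4060e+05 ⇒ Q<K, forward
Step 1:
                    M           A           E           G
  Initial       9.828       1.049       2.741       1.154
  Change       -3.147      -1.049       1.049       3.147
  Equil         6.681  1.8704e-06        3.79       4.301
  solve Keq expr → x = 1.049; check Q = 5.4060e+05
Then remove 2.488 M of M.
Step 2:
                    M           A           E           G
  Initial       4.193  1.8704e-06        3.79       4.301
  Change   1.7088e-05  5.6958e-06 -5.6958e-06 -1.7088e-05
  Equil         4.193  7.5663e-06        3.79       4.301
  solve Keq expr → x = -5.6958e-06; check Q = 5.4060e+05

Direction: reverse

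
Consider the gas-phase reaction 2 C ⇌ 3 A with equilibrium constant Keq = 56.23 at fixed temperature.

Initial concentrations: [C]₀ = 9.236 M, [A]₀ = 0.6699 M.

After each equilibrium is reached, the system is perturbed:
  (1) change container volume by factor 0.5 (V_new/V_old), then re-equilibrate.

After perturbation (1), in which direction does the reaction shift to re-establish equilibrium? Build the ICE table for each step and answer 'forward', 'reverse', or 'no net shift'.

Direction: reverse

Q₀ = 0.003524 vs Keq = 56.23 ⇒ Q<K, forward
Step 1:
                    C           A
  init          9.236      0.6699
  Δ            -5.596       8.395
  eq             3.64       9.065
  solve Keq expr → x = 2.798; check Q = 56.23
Then change container volume by factor 0.5 (V_new/V_old).
Step 2:
                    C           A
  init          7.279       18.13
  Δ             1.345      -2.018
  eq            8.624       16.11
  solve Keq expr → x = -0.6726; check Q = 56.23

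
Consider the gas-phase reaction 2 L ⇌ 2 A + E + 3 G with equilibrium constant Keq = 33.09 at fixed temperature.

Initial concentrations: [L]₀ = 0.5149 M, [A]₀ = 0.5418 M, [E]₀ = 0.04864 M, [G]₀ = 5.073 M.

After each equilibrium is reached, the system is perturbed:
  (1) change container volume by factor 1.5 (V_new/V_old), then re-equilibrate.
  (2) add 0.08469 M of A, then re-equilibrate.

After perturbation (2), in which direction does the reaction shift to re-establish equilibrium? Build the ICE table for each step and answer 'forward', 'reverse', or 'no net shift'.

Direction: reverse

Q₀ = 7.031 vs Keq = 33.09 ⇒ Q<K, forward
Step 1:
                  L         A         E         G
  I          0.5149    0.5418   0.04864     5.073
  C        -0.09883   0.09883   0.04942    0.1483
  E          0.4161    0.6406   0.09806     5.221
  solve Keq expr → x = 0.04942; check Q = 33.09
Then change container volume by factor 1.5 (V_new/V_old).
Step 2:
                  L         A         E         G
  I          0.2774    0.4271   0.06537     3.481
  C        -0.08094   0.08094   0.04047    0.1214
  E          0.1964     0.508    0.1058     3.602
  solve Keq expr → x = 0.04047; check Q = 33.09
Then add 0.08469 M of A.
Step 3:
                  L         A         E         G
  I          0.1964    0.5927    0.1058     3.602
  C         0.01592  -0.01592 -0.007958  -0.02387
  E          0.2124    0.5768   0.09788     3.578
  solve Keq expr → x = -0.007958; check Q = 33.09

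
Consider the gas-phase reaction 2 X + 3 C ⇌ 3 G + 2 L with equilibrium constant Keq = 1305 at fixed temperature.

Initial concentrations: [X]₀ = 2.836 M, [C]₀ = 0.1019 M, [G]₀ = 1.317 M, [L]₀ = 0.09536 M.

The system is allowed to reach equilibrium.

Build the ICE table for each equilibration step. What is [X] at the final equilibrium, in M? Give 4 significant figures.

[X]_eq = 2.78 M

Q₀ = 2.441 vs Keq = 1305 ⇒ Q<K, forward
Step 1:
                   X          C          G          L
  Initial      2.836     0.1019      1.317    0.09536
  Change    -0.05568   -0.08352    0.08352    0.05568
  Equil         2.78    0.01838      1.401      0.151
  solve Keq expr → x = 0.02784; check Q = 1305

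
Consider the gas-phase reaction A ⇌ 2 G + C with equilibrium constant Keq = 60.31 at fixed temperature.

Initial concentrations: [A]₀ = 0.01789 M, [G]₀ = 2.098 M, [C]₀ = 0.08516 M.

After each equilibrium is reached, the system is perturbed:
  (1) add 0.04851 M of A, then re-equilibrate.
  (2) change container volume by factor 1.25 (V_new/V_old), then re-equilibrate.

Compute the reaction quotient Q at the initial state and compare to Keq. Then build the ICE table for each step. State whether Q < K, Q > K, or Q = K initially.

Q₀ = 20.95; Q < K (proceeds forward)

Q₀ = 20.95 vs Keq = 60.31 ⇒ Q<K, forward
Step 1:
                  A         G         C
  Initial   0.01789     2.098   0.08516
  Change   -0.01075   0.02149   0.01075
  Equil    0.007144     2.119   0.09591
  solve Keq expr → x = 0.01075; check Q = 60.31
Then add 0.04851 M of A.
Step 2:
                  A         G         C
  Initial   0.05565     2.119   0.09591
  Change   -0.04432   0.08863   0.04432
  Equil     0.01134     2.208    0.1402
  solve Keq expr → x = 0.04432; check Q = 60.31
Then change container volume by factor 1.25 (V_new/V_old).
Step 3:
                  A         G         C
  Initial  0.009069     1.767    0.1122
  Change  -0.003065   0.00613  0.003065
  Equil    0.006004     1.773    0.1152
  solve Keq expr → x = 0.003065; check Q = 60.31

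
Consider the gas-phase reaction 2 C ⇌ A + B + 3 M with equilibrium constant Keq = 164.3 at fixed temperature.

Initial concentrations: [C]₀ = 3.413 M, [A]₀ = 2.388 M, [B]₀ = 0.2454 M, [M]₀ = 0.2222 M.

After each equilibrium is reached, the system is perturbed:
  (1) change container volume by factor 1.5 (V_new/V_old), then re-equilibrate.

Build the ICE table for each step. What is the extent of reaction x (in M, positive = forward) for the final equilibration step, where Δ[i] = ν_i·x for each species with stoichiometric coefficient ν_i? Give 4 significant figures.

x = 0.1103 M

Q₀ = 5.5191e-04 vs Keq = 164.3 ⇒ Q<K, forward
Step 1:
                  C         A         B         M
  init        3.413     2.388    0.2454    0.2222
  Δ          -2.248     1.124     1.124     3.371
  eq          1.165     3.512     1.369     3.594
  solve Keq expr → x = 1.124; check Q = 164.3
Then change container volume by factor 1.5 (V_new/V_old).
Step 2:
                  C         A         B         M
  init       0.7769     2.341    0.9128     2.396
  Δ         -0.2206    0.1103    0.1103    0.3309
  eq         0.5563     2.452     1.023     2.727
  solve Keq expr → x = 0.1103; check Q = 164.3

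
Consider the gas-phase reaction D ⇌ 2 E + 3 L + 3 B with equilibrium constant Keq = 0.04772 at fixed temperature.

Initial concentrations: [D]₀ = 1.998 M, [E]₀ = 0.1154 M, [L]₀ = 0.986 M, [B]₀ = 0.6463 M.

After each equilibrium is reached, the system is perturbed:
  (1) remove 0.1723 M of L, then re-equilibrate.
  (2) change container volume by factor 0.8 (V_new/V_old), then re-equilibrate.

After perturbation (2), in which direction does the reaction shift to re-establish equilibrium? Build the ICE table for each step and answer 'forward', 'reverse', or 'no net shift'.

Q₀ = 0.001725 vs Keq = 0.04772 ⇒ Q<K, forward
Step 1:
                    D           E           L           B
  init          1.998      0.1154       0.986      0.6463
  Δ          -0.07813      0.1563      0.2344      0.2344
  eq             1.92      0.2717        1.22      0.8807
  solve Keq expr → x = 0.07813; check Q = 0.04772
Then remove 0.1723 M of L.
Step 2:
                    D           E           L           B
  init           1.92      0.2717       1.048      0.8807
  Δ          -0.01386     0.02771     0.04157     0.04157
  eq            1.906      0.2994        1.09      0.9223
  solve Keq expr → x = 0.01386; check Q = 0.04772
Then change container volume by factor 0.8 (V_new/V_old).
Step 3:
                    D           E           L           B
  init          2.383      0.3742       1.362       1.153
  Δ           0.05476     -0.1095     -0.1643     -0.1643
  eq            2.437      0.2647       1.198      0.9885
  solve Keq expr → x = -0.05476; check Q = 0.04772

Direction: reverse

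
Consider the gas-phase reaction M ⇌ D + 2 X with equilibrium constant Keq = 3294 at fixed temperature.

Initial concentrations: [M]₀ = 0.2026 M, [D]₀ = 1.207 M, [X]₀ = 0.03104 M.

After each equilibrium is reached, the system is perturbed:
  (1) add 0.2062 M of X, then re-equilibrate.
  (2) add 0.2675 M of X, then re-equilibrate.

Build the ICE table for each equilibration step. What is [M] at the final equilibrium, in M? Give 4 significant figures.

[M]_eq = 3.5368e-04 M

Q₀ = 0.00574 vs Keq = 3294 ⇒ Q<K, forward
Step 1:
                  M         D         X
  init       0.2026     1.207   0.03104
  Δ         -0.2025    0.2025     0.405
  eq      8.1372e-05      1.41    0.4361
  solve Keq expr → x = 0.2025; check Q = 3294
Then add 0.2062 M of X.
Step 2:
                  M         D         X
  init    8.1372e-05      1.41    0.6423
  Δ       9.5031e-05 -9.5031e-05 -1.9006e-04
  eq      1.7640e-04     1.409    0.6421
  solve Keq expr → x = -9.5031e-05; check Q = 3294
Then add 0.2675 M of X.
Step 3:
                  M         D         X
  init    1.7640e-04     1.409    0.9096
  Δ       1.7728e-04 -1.7728e-04 -3.5456e-04
  eq      3.5368e-04     1.409    0.9092
  solve Keq expr → x = -1.7728e-04; check Q = 3294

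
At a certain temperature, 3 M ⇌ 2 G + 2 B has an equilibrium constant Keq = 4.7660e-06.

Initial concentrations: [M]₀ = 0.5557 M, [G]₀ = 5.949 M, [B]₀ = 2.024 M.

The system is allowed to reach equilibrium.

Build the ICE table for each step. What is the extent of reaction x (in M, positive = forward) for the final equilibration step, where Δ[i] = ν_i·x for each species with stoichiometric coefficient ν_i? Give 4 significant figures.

x = -1.01 M

Q₀ = 844.9 vs Keq = 4.7660e-06 ⇒ Q>K, reverse
Step 1:
                   M          G          B
  Initial     0.5557      5.949      2.024
  Change        3.03      -2.02      -2.02
  Equil        3.586      3.929   0.003773
  solve Keq expr → x = -1.01; check Q = 4.7660e-06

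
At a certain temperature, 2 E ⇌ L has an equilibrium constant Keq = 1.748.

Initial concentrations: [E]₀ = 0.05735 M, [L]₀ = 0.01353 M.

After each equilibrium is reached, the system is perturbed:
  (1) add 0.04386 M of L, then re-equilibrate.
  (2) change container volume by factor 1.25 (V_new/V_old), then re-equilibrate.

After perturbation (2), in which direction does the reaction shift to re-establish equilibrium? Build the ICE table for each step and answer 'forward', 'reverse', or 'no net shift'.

Direction: reverse

Q₀ = 4.114 vs Keq = 1.748 ⇒ Q>K, reverse
Step 1:
                    E           L
  init        0.05735     0.01353
  Δ           0.01082   -0.005408
  eq          0.06817    0.008122
  solve Keq expr → x = -0.005408; check Q = 1.748
Then add 0.04386 M of L.
Step 2:
                    E           L
  init        0.06817     0.05198
  Δ            0.0528     -0.0264
  eq            0.121     0.02558
  solve Keq expr → x = -0.0264; check Q = 1.748
Then change container volume by factor 1.25 (V_new/V_old).
Step 3:
                    E           L
  init        0.09678     0.02046
  Δ          0.004833   -0.002417
  eq           0.1016     0.01805
  solve Keq expr → x = -0.002417; check Q = 1.748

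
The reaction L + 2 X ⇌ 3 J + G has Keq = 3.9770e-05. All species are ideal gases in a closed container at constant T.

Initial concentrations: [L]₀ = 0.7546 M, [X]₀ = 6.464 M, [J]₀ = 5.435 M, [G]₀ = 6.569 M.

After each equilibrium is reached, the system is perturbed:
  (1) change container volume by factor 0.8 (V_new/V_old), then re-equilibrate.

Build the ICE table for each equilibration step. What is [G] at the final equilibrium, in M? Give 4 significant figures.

[G]_eq = 5.996 M

Q₀ = 33.45 vs Keq = 3.9770e-05 ⇒ Q>K, reverse
Step 1:
                    L           X           J           G
  Initial      0.7546       6.464       5.435       6.569
  Change        1.769       3.538      -5.307      -1.769
  Equil         2.524          10      0.1279         4.8
  solve Keq expr → x = -1.769; check Q = 3.9770e-05
Then change container volume by factor 0.8 (V_new/V_old).
Step 2:
                    L           X           J           G
  Initial       3.155        12.5      0.1599           6
  Change      0.00377     0.00754    -0.01131    -0.00377
  Equil         3.158       12.51      0.1486       5.996
  solve Keq expr → x = -0.00377; check Q = 3.9770e-05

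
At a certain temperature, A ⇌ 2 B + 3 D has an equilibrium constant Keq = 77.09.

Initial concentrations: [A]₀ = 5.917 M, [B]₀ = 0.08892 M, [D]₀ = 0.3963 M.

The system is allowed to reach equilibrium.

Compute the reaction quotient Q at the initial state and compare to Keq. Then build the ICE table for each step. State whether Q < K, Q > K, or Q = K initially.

Q₀ = 8.3171e-05 vs Keq = 77.09 ⇒ Q<K, forward
Step 1:
                  A         B         D
  I           5.917   0.08892    0.3963
  C           -1.18     2.359     3.539
  E           4.737     2.448     3.935
  solve Keq expr → x = 1.18; check Q = 77.09

Q₀ = 8.3171e-05; Q < K (proceeds forward)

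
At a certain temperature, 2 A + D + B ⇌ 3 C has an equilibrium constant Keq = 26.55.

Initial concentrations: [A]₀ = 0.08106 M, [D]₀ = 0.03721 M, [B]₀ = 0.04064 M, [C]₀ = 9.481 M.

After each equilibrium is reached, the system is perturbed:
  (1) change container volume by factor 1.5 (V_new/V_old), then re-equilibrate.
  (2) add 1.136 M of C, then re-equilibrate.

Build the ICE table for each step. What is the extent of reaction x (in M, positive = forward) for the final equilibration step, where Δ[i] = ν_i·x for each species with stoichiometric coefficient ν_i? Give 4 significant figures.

x = -0.1244 M

Q₀ = 8.5770e+07 vs Keq = 26.55 ⇒ Q>K, reverse
Step 1:
                  A         D         B         C
  init      0.08106   0.03721   0.04064     9.481
  Δ           2.313     1.156     1.156    -3.469
  eq          2.394     1.194     1.197     6.012
  solve Keq expr → x = -1.156; check Q = 26.55
Then change container volume by factor 1.5 (V_new/V_old).
Step 2:
                  A         D         B         C
  init        1.596    0.7957     0.798     4.008
  Δ          0.1136   0.05678   0.05678   -0.1703
  eq          1.709    0.8525    0.8547     3.838
  solve Keq expr → x = -0.05678; check Q = 26.55
Then add 1.136 M of C.
Step 3:
                  A         D         B         C
  init        1.709    0.8525    0.8547     4.974
  Δ          0.2488    0.1244    0.1244   -0.3732
  eq          1.958    0.9769    0.9791     4.601
  solve Keq expr → x = -0.1244; check Q = 26.55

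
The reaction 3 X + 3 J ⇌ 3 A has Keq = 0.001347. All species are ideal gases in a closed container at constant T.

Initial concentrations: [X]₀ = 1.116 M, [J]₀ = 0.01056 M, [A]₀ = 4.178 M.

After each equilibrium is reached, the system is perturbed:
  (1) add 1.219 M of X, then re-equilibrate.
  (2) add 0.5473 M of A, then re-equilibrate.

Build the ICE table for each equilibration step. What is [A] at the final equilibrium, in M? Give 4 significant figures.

[A]_eq = 1.751 M

Q₀ = 4.4558e+07 vs Keq = 0.001347 ⇒ Q>K, reverse
Step 1:
                  X         J         A
  I           1.116   0.01056     4.178
  C           2.893     2.893    -2.893
  E           4.009     2.903     1.285
  solve Keq expr → x = -0.9642; check Q = 0.001347
Then add 1.219 M of X.
Step 2:
                  X         J         A
  I           5.228     2.903     1.285
  C         -0.2085   -0.2085    0.2085
  E           5.019     2.695     1.494
  solve Keq expr → x = 0.06949; check Q = 0.001347
Then add 0.5473 M of A.
Step 3:
                  X         J         A
  I           5.019     2.695     2.041
  C          0.2905    0.2905   -0.2905
  E            5.31     2.985     1.751
  solve Keq expr → x = -0.09683; check Q = 0.001347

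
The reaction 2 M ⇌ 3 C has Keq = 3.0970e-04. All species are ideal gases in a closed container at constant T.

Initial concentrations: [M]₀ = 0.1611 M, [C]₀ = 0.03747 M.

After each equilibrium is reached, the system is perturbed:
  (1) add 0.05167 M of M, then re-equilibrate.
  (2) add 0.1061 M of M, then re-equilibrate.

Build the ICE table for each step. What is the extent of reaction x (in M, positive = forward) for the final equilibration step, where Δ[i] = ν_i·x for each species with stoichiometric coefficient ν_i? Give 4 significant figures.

Q₀ = 0.002027 vs Keq = 3.0970e-04 ⇒ Q>K, reverse
Step 1:
                  M         C
  init       0.1611   0.03747
  Δ         0.01102  -0.01653
  eq         0.1721   0.02094
  solve Keq expr → x = -0.005512; check Q = 3.0970e-04
Then add 0.05167 M of M.
Step 2:
                  M         C
  init       0.2238   0.02094
  Δ       -0.002543  0.003815
  eq         0.2213   0.02475
  solve Keq expr → x = 0.001272; check Q = 3.0970e-04
Then add 0.1061 M of M.
Step 3:
                  M         C
  init       0.3274   0.02475
  Δ       -0.004718  0.007077
  eq         0.3226   0.03183
  solve Keq expr → x = 0.002359; check Q = 3.0970e-04

x = 0.002359 M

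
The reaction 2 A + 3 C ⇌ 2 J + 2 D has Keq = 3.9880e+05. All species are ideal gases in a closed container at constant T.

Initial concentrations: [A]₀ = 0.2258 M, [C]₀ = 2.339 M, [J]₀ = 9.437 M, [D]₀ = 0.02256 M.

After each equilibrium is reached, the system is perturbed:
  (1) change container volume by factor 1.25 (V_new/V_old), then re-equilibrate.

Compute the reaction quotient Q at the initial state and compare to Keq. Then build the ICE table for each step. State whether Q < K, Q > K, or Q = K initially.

Q₀ = 0.06947 vs Keq = 3.9880e+05 ⇒ Q<K, forward
Step 1:
                   A          C          J          D
  Initial     0.2258      2.339      9.437    0.02256
  Change     -0.2245    -0.3367     0.2245     0.2245
  Equil     0.001334      2.002      9.661      0.247
  solve Keq expr → x = 0.1122; check Q = 3.9880e+05
Then change container volume by factor 1.25 (V_new/V_old).
Step 2:
                   A          C          J          D
  Initial   0.001067      1.602      7.729     0.1976
  Change  1.2497e-04 1.8746e-04 -1.2497e-04 -1.2497e-04
  Equil     0.001192      1.602      7.729     0.1975
  solve Keq expr → x = -6.2485e-05; check Q = 3.9880e+05

Q₀ = 0.06947; Q < K (proceeds forward)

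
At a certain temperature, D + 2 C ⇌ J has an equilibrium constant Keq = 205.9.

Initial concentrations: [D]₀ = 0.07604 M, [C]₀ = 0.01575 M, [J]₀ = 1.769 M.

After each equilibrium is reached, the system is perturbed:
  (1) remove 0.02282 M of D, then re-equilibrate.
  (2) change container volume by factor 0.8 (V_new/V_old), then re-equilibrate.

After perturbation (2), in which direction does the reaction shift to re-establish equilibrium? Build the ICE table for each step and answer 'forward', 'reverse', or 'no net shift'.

Direction: forward

Q₀ = 9.3783e+04 vs Keq = 205.9 ⇒ Q>K, reverse
Step 1:
                  D         C         J
  init      0.07604   0.01575     1.769
  Δ         0.09956    0.1991  -0.09956
  eq         0.1756    0.2149     1.669
  solve Keq expr → x = -0.09956; check Q = 205.9
Then remove 0.02282 M of D.
Step 2:
                  D         C         J
  init       0.1528    0.2149     1.669
  Δ        0.005528   0.01106 -0.005528
  eq         0.1583    0.2259     1.664
  solve Keq expr → x = -0.005528; check Q = 205.9
Then change container volume by factor 0.8 (V_new/V_old).
Step 3:
                  D         C         J
  init       0.1979    0.2824      2.08
  Δ        -0.02109  -0.04218   0.02109
  eq         0.1768    0.2402     2.101
  solve Keq expr → x = 0.02109; check Q = 205.9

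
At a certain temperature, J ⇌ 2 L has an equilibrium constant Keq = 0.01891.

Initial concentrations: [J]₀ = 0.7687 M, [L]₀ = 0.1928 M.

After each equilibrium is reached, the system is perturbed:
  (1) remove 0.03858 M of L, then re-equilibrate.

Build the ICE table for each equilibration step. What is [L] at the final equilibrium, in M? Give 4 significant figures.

Q₀ = 0.04836 vs Keq = 0.01891 ⇒ Q>K, reverse
Step 1:
                    J           L
  I            0.7687      0.1928
  C           0.03477    -0.06954
  E            0.8035      0.1233
  solve Keq expr → x = -0.03477; check Q = 0.01891
Then remove 0.03858 M of L.
Step 2:
                    J           L
  I            0.8035     0.08468
  C          -0.01857     0.03715
  E            0.7849      0.1218
  solve Keq expr → x = 0.01857; check Q = 0.01891

[L]_eq = 0.1218 M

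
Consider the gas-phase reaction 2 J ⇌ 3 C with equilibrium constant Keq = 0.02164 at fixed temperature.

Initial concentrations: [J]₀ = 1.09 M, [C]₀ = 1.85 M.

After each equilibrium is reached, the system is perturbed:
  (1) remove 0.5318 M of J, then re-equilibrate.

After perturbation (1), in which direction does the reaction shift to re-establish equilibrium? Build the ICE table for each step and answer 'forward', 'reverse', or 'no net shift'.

Q₀ = 5.329 vs Keq = 0.02164 ⇒ Q>K, reverse
Step 1:
                   J          C
  I             1.09       1.85
  C           0.9359     -1.404
  E            2.026     0.4462
  solve Keq expr → x = -0.4679; check Q = 0.02164
Then remove 0.5318 M of J.
Step 2:
                   J          C
  I            1.494     0.4462
  C          0.04933     -0.074
  E            1.543     0.3722
  solve Keq expr → x = -0.02467; check Q = 0.02164

Direction: reverse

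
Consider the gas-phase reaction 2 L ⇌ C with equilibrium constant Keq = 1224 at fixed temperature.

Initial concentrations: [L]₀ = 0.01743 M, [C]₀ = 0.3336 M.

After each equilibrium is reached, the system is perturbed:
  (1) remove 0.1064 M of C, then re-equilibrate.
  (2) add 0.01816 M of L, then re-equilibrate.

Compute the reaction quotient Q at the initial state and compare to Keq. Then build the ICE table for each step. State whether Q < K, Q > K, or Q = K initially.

Q₀ = 1098; Q < K (proceeds forward)

Q₀ = 1098 vs Keq = 1224 ⇒ Q<K, forward
Step 1:
                  L         C
  I         0.01743    0.3336
  C       -9.0969e-04 4.5485e-04
  E         0.01652    0.3341
  solve Keq expr → x = 4.5485e-04; check Q = 1224
Then remove 0.1064 M of C.
Step 2:
                  L         C
  I         0.01652    0.2277
  C        -0.00284   0.00142
  E         0.01368    0.2291
  solve Keq expr → x = 0.00142; check Q = 1224
Then add 0.01816 M of L.
Step 3:
                  L         C
  I         0.03184    0.2291
  C         -0.0179  0.008948
  E         0.01394     0.238
  solve Keq expr → x = 0.008948; check Q = 1224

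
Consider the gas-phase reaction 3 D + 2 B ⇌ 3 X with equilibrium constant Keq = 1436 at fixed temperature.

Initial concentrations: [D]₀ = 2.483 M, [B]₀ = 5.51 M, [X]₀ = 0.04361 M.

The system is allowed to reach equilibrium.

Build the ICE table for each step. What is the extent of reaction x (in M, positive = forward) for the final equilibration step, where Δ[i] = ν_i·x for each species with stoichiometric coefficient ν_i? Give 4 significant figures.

x = 0.7986 M

Q₀ = 1.7845e-07 vs Keq = 1436 ⇒ Q<K, forward
Step 1:
                  D         B         X
  Initial     2.483      5.51   0.04361
  Change     -2.396    -1.597     2.396
  Equil     0.08708     3.913      2.44
  solve Keq expr → x = 0.7986; check Q = 1436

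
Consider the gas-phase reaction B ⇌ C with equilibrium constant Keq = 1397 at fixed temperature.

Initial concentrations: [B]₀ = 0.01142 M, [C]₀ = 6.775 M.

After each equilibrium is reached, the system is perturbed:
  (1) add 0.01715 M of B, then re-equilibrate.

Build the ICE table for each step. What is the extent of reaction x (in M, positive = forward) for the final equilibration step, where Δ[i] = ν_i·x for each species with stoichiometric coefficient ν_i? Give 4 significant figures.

x = 0.01714 M

Q₀ = 593.3 vs Keq = 1397 ⇒ Q<K, forward
Step 1:
                  B         C
  init      0.01142     6.775
  Δ       -0.006566  0.006566
  eq       0.004854     6.782
  solve Keq expr → x = 0.006566; check Q = 1397
Then add 0.01715 M of B.
Step 2:
                  B         C
  init        0.022     6.782
  Δ        -0.01714   0.01714
  eq       0.004867     6.799
  solve Keq expr → x = 0.01714; check Q = 1397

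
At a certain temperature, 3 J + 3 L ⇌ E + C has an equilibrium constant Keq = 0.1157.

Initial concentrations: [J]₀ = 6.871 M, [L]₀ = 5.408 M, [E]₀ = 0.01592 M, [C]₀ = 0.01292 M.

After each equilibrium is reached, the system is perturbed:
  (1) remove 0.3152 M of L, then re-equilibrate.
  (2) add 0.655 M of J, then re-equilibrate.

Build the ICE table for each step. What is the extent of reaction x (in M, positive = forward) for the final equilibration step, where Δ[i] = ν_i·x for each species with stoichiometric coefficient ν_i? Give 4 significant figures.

x = 0.04485 M

Q₀ = 4.0090e-09 vs Keq = 0.1157 ⇒ Q<K, forward
Step 1:
                  J         L         E         C
  Initial     6.871     5.408   0.01592   0.01292
  Change     -4.355    -4.355     1.452     1.452
  Equil       2.516     1.053     1.468     1.465
  solve Keq expr → x = 1.452; check Q = 0.1157
Then remove 0.3152 M of L.
Step 2:
                  J         L         E         C
  Initial     2.516    0.7376     1.468     1.465
  Change     0.2053    0.2053  -0.06842  -0.06842
  Equil       2.721    0.9428     1.399     1.396
  solve Keq expr → x = -0.06842; check Q = 0.1157
Then add 0.655 M of J.
Step 3:
                  J         L         E         C
  Initial     3.376    0.9428     1.399     1.396
  Change    -0.1345   -0.1345   0.04485   0.04485
  Equil       3.241    0.8083     1.444     1.441
  solve Keq expr → x = 0.04485; check Q = 0.1157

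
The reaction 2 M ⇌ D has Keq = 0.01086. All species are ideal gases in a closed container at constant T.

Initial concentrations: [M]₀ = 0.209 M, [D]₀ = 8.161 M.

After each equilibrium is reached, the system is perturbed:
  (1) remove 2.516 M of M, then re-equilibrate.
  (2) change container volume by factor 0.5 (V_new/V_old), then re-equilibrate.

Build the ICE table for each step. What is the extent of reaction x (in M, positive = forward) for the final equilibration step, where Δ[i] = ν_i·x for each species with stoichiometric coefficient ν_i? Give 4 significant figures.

Q₀ = 186.8 vs Keq = 0.01086 ⇒ Q>K, reverse
Step 1:
                   M          D
  Initial      0.209      8.161
  Change        12.7     -6.351
  Equil        12.91       1.81
  solve Keq expr → x = -6.351; check Q = 0.01086
Then remove 2.516 M of M.
Step 2:
                   M          D
  Initial      10.39       1.81
  Change      0.8662    -0.4331
  Equil        11.26      1.377
  solve Keq expr → x = -0.4331; check Q = 0.01086
Then change container volume by factor 0.5 (V_new/V_old).
Step 3:
                   M          D
  Initial      22.52      2.754
  Change      -2.875      1.438
  Equil        19.65      4.192
  solve Keq expr → x = 1.438; check Q = 0.01086

x = 1.438 M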